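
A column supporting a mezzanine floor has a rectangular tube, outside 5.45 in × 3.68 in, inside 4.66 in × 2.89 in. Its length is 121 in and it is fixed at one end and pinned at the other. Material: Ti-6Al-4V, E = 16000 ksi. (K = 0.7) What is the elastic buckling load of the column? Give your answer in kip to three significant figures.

P_cr ≈ 292 kip

Weak-axis I_min = (h_o·b_o³ − h_i·b_i³)/12 with b_o = 3.68, b_i = 2.890 in (shorter outer/inner sides).
I_min = (5.45×3.68³ − 4.660×2.890³)/12 = 13.26 in⁴
Effective length L_e = K·L = 0.7 × 121 = 84.70 in
P_cr = π²EI / L_e² = π² × 16000×10³ × 13.26 / 84.70² = 2.919×10^5 lb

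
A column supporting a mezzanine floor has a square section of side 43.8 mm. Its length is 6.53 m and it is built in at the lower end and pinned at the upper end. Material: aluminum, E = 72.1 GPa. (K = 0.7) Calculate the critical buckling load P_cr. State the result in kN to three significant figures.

P_cr ≈ 10.4 kN

I = a⁴/12 = 43.8⁴/12 = 3.067×10^5 mm⁴
I = 3.067×10^5 mm⁴ = 3.067×10^-7 m⁴
Effective length L_e = K·L = 0.7 × 6.53 = 4.571 m
P_cr = π²EI / L_e² = π² × 72.1×10⁹ × 3.067×10^-7 / 4.571² = 1.045×10^4 N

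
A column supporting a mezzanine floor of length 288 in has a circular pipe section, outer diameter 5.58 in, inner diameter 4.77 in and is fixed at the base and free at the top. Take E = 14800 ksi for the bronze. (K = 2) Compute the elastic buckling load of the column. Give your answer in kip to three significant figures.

P_cr ≈ 9.76 kip

d_o = 5.58 in, d_i = 4.77 in
I = π(d_o⁴ − d_i⁴)/64 = π(5.58⁴ − 4.770⁴)/64 = 22.18 in⁴
Effective length L_e = K·L = 2 × 288 = 576.0 in
P_cr = π²EI / L_e² = π² × 14800×10³ × 22.18 / 576.0² = 9.764×10^3 lb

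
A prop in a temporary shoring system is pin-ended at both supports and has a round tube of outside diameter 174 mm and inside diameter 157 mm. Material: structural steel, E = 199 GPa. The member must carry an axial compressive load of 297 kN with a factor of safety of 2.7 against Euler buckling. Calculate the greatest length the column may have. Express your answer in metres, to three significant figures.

d_o = 174 mm, d_i = 157 mm
I = π(d_o⁴ − d_i⁴)/64 = π(174⁴ − 157.0⁴)/64 = 1.517×10^7 mm⁴
I = 1.517×10^-5 m⁴
Required critical load P_cr = n·P = 2.7 × 297 = 801.9 kN = 8.019×10^5 N
From P_cr = π²EI/(K·L)²:  L = (1/K)·√(π²EI/P_cr) = (1/1)·√(π²×1.99×10^11×1.517×10^-5/8.019×10^5)
L = 6.10 m

L_max ≈ 6.10 m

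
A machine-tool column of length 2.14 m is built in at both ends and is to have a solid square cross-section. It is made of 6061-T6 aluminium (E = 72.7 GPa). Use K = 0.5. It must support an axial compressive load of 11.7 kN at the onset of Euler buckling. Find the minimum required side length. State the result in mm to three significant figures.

a ≈ 21.8 mm

L_e = K·L = 0.5 × 2.14 = 1.070 m
Required I = P_cr·L_e²/(π²E) = 1.170×10^4 × 1.070² / (π² × 7.27×10^10) = 1.867×10^-8 m⁴
I_req = 1.867×10^4 mm⁴
Solid square: I = a⁴/12  ⇒  a = (12I)^(1/4) = (12×1.867×10^4)^(1/4) = 21.8 mm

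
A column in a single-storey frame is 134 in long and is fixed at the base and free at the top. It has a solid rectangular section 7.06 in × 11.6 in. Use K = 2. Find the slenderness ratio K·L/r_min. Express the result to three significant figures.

λ ≈ 131

For a rectangle r_min = b/√12 = 7.06/√12 = 2.038 in
L_e = K·L = 2 × 134 = 268.0 in
λ = L_e / r_min = 268.00 / 2.038 = 131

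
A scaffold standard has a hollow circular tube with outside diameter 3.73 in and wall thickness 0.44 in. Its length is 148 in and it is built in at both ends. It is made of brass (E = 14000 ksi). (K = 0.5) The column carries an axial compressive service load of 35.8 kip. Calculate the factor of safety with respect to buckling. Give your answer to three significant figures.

Inner diameter d_i = 3.73 − 2×0.44 = 2.850 in
I = π(d_o⁴ − d_i⁴)/64 = π(3.73⁴ − 2.850⁴)/64 = 6.263 in⁴
Effective length L_e = K·L = 0.5 × 148 = 74.00 in
P_cr = π²EI / L_e² = π² × 14000×10³ × 6.263 / 74.00² = 1.580×10^5 lb
Factor of safety n = P_cr / P = 158.04 / 35.8 = 4.41

n ≈ 4.41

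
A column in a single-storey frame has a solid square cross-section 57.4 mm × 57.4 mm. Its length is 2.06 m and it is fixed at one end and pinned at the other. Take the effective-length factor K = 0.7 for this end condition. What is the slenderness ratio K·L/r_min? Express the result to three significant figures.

λ ≈ 87.0

For a square r = a/√12 = 57.4/√12 = 16.57 mm
L_e = K·L = 0.7 × 2.06 m = 1.442 m = 1442.0 mm
λ = L_e / r_min = 1442.0 / 16.57 = 87.0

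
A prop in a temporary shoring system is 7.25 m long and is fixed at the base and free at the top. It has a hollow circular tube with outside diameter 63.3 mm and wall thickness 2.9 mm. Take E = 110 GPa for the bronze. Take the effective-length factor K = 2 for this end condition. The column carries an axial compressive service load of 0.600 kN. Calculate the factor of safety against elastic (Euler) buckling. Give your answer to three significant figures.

n ≈ 2.16

Inner diameter d_i = 63.3 − 2×2.9 = 57.50 mm
I = π(d_o⁴ − d_i⁴)/64 = π(63.3⁴ − 57.50⁴)/64 = 2.515×10^5 mm⁴
I = 2.515×10^5 mm⁴ = 2.515×10^-7 m⁴
Effective length L_e = K·L = 2 × 7.25 = 14.50 m
P_cr = π²EI / L_e² = π² × 110×10⁹ × 2.515×10^-7 / 14.50² = 1.299×10^3 N
Factor of safety n = P_cr / P = 1.2987 / 0.600 = 2.16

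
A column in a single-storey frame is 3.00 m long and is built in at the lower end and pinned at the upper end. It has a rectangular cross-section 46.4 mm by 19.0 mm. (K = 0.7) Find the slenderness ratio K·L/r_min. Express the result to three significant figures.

Buckling occurs about the weak axis: I_min = h·b³/12 with b = 19.0 mm (the shorter side).
I_min = 46.4×19.0³/12 = 2.652×10^4 mm⁴
A = 881.6 mm²;  r_min = √(I/A) = √(2.652×10^4/881.6) = 5.485 mm
L_e = K·L = 0.7 × 3.00 m = 2.100 m = 2100.0 mm
λ = L_e / r_min = 2100.0 / 5.485 = 383

λ ≈ 383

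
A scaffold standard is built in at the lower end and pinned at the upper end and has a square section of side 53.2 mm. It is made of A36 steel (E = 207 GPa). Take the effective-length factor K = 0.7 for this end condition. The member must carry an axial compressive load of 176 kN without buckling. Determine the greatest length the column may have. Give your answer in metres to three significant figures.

I = a⁴/12 = 53.2⁴/12 = 6.675×10^5 mm⁴
I = 6.675×10^-7 m⁴
At the buckling limit P_cr = P = 1.760×10^5 N
From P_cr = π²EI/(K·L)²:  L = (1/K)·√(π²EI/P_cr) = (1/0.7)·√(π²×2.07×10^11×6.675×10^-7/1.760×10^5)
L = 3.98 m

L_max ≈ 3.98 m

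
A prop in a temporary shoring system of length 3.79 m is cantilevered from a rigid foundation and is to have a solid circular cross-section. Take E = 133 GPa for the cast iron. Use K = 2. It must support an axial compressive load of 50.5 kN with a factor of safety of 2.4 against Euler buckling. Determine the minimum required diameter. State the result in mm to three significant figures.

d ≈ 102 mm

Required P_cr = n·P = 2.4 × 50.5 = 121.2 kN
L_e = K·L = 2 × 3.79 = 7.580 m
Required I = P_cr·L_e²/(π²E) = 1.212×10^5 × 7.580² / (π² × 1.33×10^11) = 5.305×10^-6 m⁴
I_req = 5.305×10^6 mm⁴
Solid circle: I = πd⁴/64  ⇒  d = (64I/π)^(1/4) = (64×5.305×10^6/π)^(1/4) = 102 mm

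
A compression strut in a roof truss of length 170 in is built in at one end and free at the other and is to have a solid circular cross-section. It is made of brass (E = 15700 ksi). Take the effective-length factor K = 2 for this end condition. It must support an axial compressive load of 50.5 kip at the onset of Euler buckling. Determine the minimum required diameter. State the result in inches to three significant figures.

L_e = K·L = 2 × 170 = 340.0 in
Required I = P_cr·L_e²/(π²E) = 5.050×10^4 × 340.0² / (π² × 1.57×10^7) = 37.67 in⁴
Solid circle: I = πd⁴/64  ⇒  d = (64I/π)^(1/4) = (64×37.67/π)^(1/4) = 5.26 in

d ≈ 5.26 in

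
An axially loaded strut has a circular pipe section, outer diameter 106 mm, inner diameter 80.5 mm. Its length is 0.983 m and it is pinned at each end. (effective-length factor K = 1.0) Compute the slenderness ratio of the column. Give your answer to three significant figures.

λ ≈ 29.5

d_o = 106 mm, d_i = 80.5 mm
I = π(d_o⁴ − d_i⁴)/64 = π(106⁴ − 80.50⁴)/64 = 4.136×10^6 mm⁴
A = 3.735×10^3 mm²;  r_min = √(I/A) = √(4.136×10^6/3.735×10^3) = 33.28 mm
L_e = K·L = 1 × 0.983 m = 0.9830 m = 983.00 mm
λ = L_e / r_min = 983.00 / 33.28 = 29.5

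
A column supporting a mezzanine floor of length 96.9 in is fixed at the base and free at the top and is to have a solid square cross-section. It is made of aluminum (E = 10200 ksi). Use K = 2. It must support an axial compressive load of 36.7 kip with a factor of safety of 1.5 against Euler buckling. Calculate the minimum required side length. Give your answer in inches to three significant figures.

a ≈ 3.96 in

Required P_cr = n·P = 1.5 × 36.7 = 55.05 kip
L_e = K·L = 2 × 96.9 = 193.8 in
Required I = P_cr·L_e²/(π²E) = 5.505×10^4 × 193.8² / (π² × 1.02×10^7) = 20.54 in⁴
Solid square: I = a⁴/12  ⇒  a = (12I)^(1/4) = (12×20.54)^(1/4) = 3.96 in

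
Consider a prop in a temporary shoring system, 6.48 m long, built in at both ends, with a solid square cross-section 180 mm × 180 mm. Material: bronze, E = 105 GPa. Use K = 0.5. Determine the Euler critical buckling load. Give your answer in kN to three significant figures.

P_cr ≈ 8640 kN

I = a⁴/12 = 180⁴/12 = 8.748×10^7 mm⁴
I = 8.748×10^7 mm⁴ = 8.748×10^-5 m⁴
Effective length L_e = K·L = 0.5 × 6.48 = 3.240 m
P_cr = π²EI / L_e² = π² × 105×10⁹ × 8.748×10^-5 / 3.240² = 8.636×10^6 N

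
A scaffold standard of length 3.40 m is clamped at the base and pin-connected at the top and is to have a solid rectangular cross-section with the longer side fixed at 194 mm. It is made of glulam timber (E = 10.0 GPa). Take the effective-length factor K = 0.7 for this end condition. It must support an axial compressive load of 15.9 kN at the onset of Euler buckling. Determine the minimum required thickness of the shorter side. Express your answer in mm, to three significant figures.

b ≈ 38.4 mm

L_e = K·L = 0.7 × 3.40 = 2.380 m
Required I = P_cr·L_e²/(π²E) = 1.590×10^4 × 2.380² / (π² × 1.00×10^10) = 9.125×10^-7 m⁴
I_req = 9.125×10^5 mm⁴
Rectangle, weak axis: I_min = h·b³/12 with h = 194 mm fixed  ⇒  b = (12I/h)^(1/3) = 38.4 mm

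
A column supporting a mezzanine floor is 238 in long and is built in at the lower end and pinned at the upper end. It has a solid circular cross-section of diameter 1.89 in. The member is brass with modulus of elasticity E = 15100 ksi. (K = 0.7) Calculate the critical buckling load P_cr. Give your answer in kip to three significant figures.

I = πd⁴/64 = π×1.89⁴/64 = 0.6264 in⁴
Effective length L_e = K·L = 0.7 × 238 = 166.6 in
P_cr = π²EI / L_e² = π² × 15100×10³ × 0.6264 / 166.6² = 3.363×10^3 lb

P_cr ≈ 3.36 kip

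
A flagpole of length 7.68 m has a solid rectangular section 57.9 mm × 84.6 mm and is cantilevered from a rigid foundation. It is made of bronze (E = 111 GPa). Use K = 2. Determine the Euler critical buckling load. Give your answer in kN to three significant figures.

Buckling occurs about the weak axis: I_min = h·b³/12 with b = 57.9 mm (the shorter side).
I_min = 84.6×57.9³/12 = 1.368×10^6 mm⁴
I = 1.368×10^6 mm⁴ = 1.368×10^-6 m⁴
Effective length L_e = K·L = 2 × 7.68 = 15.36 m
P_cr = π²EI / L_e² = π² × 111×10⁹ × 1.368×10^-6 / 15.36² = 6.354×10^3 N

P_cr ≈ 6.35 kN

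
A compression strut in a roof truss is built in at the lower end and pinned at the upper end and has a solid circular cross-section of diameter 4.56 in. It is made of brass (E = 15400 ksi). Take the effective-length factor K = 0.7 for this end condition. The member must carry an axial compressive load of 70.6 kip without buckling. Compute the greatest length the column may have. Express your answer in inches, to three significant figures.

L_max ≈ 305 in

I = πd⁴/64 = π×4.56⁴/64 = 21.22 in⁴
At the buckling limit P_cr = P = 7.060×10^4 lb
From P_cr = π²EI/(K·L)²:  L = (1/K)·√(π²EI/P_cr) = (1/0.7)·√(π²×1.54×10^7×21.22/7.060×10^4)
L = 305 in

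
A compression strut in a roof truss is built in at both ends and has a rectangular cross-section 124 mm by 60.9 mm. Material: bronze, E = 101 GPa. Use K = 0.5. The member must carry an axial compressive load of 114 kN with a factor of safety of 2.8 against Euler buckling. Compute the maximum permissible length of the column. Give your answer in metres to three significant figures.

L_max ≈ 5.40 m

Buckling occurs about the weak axis: I_min = h·b³/12 with b = 60.9 mm (the shorter side).
I_min = 124×60.9³/12 = 2.334×10^6 mm⁴
I = 2.334×10^-6 m⁴
Required critical load P_cr = n·P = 2.8 × 114 = 319.2 kN = 3.192×10^5 N
From P_cr = π²EI/(K·L)²:  L = (1/K)·√(π²EI/P_cr) = (1/0.5)·√(π²×1.01×10^11×2.334×10^-6/3.192×10^5)
L = 5.40 m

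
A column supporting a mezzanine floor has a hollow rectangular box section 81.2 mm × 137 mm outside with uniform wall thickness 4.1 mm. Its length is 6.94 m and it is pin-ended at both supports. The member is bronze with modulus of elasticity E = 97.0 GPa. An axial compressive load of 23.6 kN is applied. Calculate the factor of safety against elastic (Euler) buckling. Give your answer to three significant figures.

Inner dimensions: h_i = 137 − 2×4.1 = 128.8 mm, b_i = 81.2 − 2×4.1 = 73.00 mm
Weak-axis I_min = (h_o·b_o³ − h_i·b_i³)/12 with b_o = 81.2, b_i = 73.00 mm (shorter outer/inner sides).
I_min = (137×81.2³ − 128.8×73.00³)/12 = 1.937×10^6 mm⁴
I = 1.937×10^6 mm⁴ = 1.937×10^-6 m⁴
Effective length L_e = K·L = 1 × 6.94 = 6.940 m
P_cr = π²EI / L_e² = π² × 97.0×10⁹ × 1.937×10^-6 / 6.940² = 3.850×10^4 N
Factor of safety n = P_cr / P = 38.500 / 23.6 = 1.63

n ≈ 1.63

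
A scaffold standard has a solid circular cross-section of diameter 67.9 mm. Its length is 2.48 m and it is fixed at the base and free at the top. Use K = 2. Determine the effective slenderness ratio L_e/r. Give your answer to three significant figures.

I = πd⁴/64 = π×67.9⁴/64 = 1.043×10^6 mm⁴
A = 3.621×10^3 mm²;  r_min = √(I/A) = √(1.043×10^6/3.621×10^3) = 16.98 mm
L_e = K·L = 2 × 2.48 m = 4.960 m = 4960.0 mm
λ = L_e / r_min = 4960.0 / 16.98 = 292

λ ≈ 292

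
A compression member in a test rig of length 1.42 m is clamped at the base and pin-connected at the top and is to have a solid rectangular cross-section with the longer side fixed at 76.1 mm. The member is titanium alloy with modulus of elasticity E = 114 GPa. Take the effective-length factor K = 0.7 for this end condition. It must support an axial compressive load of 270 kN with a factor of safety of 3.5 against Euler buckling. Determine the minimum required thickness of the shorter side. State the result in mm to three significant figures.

Required P_cr = n·P = 3.5 × 270 = 945.0 kN
L_e = K·L = 0.7 × 1.42 = 0.9940 m
Required I = P_cr·L_e²/(π²E) = 9.450×10^5 × 0.9940² / (π² × 1.14×10^11) = 8.299×10^-7 m⁴
I_req = 8.299×10^5 mm⁴
Rectangle, weak axis: I_min = h·b³/12 with h = 76.1 mm fixed  ⇒  b = (12I/h)^(1/3) = 50.8 mm

b ≈ 50.8 mm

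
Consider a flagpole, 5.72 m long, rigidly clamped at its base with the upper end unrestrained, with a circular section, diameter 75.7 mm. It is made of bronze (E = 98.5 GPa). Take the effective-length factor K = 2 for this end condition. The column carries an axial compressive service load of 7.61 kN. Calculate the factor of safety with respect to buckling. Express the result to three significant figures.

n ≈ 1.57

I = πd⁴/64 = π×75.7⁴/64 = 1.612×10^6 mm⁴
I = 1.612×10^6 mm⁴ = 1.612×10^-6 m⁴
Effective length L_e = K·L = 2 × 5.72 = 11.44 m
P_cr = π²EI / L_e² = π² × 98.5×10⁹ × 1.612×10^-6 / 11.44² = 1.197×10^4 N
Factor of safety n = P_cr / P = 11.974 / 7.61 = 1.57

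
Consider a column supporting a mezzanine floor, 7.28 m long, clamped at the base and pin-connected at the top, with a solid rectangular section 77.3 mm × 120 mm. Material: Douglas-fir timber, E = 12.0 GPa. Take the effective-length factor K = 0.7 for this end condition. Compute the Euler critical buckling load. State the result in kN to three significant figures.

Buckling occurs about the weak axis: I_min = h·b³/12 with b = 77.3 mm (the shorter side).
I_min = 120×77.3³/12 = 4.619×10^6 mm⁴
I = 4.619×10^6 mm⁴ = 4.619×10^-6 m⁴
Effective length L_e = K·L = 0.7 × 7.28 = 5.096 m
P_cr = π²EI / L_e² = π² × 12.0×10⁹ × 4.619×10^-6 / 5.096² = 2.106×10^4 N

P_cr ≈ 21.1 kN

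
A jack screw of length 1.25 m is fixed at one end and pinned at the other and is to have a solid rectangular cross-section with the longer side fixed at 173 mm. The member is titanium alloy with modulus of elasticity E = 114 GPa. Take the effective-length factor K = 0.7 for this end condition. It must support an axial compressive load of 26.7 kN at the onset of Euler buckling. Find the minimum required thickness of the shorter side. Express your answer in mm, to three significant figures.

L_e = K·L = 0.7 × 1.25 = 0.8750 m
Required I = P_cr·L_e²/(π²E) = 2.670×10^4 × 0.8750² / (π² × 1.14×10^11) = 1.817×10^-8 m⁴
I_req = 1.817×10^4 mm⁴
Rectangle, weak axis: I_min = h·b³/12 with h = 173 mm fixed  ⇒  b = (12I/h)^(1/3) = 10.8 mm

b ≈ 10.8 mm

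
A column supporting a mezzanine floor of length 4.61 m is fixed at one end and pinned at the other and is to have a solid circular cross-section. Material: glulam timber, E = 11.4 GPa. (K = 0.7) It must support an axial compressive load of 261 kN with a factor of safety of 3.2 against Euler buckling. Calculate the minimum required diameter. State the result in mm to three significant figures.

Required P_cr = n·P = 3.2 × 261 = 835.2 kN
L_e = K·L = 0.7 × 4.61 = 3.227 m
Required I = P_cr·L_e²/(π²E) = 8.352×10^5 × 3.227² / (π² × 1.14×10^10) = 7.730×10^-5 m⁴
I_req = 7.730×10^7 mm⁴
Solid circle: I = πd⁴/64  ⇒  d = (64I/π)^(1/4) = (64×7.730×10^7/π)^(1/4) = 199 mm

d ≈ 199 mm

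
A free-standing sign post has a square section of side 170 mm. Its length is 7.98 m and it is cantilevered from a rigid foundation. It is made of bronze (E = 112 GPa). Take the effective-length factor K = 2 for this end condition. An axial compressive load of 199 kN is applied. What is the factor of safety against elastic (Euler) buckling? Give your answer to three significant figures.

I = a⁴/12 = 170⁴/12 = 6.960×10^7 mm⁴
I = 6.960×10^7 mm⁴ = 6.960×10^-5 m⁴
Effective length L_e = K·L = 2 × 7.98 = 15.96 m
P_cr = π²EI / L_e² = π² × 112×10⁹ × 6.960×10^-5 / 15.96² = 3.020×10^5 N
Factor of safety n = P_cr / P = 302.04 / 199 = 1.52

n ≈ 1.52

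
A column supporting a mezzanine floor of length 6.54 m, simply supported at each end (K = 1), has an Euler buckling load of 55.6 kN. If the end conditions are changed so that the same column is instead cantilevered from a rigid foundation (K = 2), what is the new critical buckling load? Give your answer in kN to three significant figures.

P_cr ≈ 13.9 kN

P_cr ∝ 1/K², so P_cr,new = P_cr,old × (K_old/K_new)² = 55.6 × (1/2)²
= 55.6 × 0.2500 = 13.9 kN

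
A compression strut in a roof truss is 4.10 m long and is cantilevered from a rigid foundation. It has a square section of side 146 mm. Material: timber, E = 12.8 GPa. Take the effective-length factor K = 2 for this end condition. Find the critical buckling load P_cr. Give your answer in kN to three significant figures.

I = a⁴/12 = 146⁴/12 = 3.786×10^7 mm⁴
I = 3.786×10^7 mm⁴ = 3.786×10^-5 m⁴
Effective length L_e = K·L = 2 × 4.10 = 8.200 m
P_cr = π²EI / L_e² = π² × 12.8×10⁹ × 3.786×10^-5 / 8.200² = 7.114×10^4 N

P_cr ≈ 71.1 kN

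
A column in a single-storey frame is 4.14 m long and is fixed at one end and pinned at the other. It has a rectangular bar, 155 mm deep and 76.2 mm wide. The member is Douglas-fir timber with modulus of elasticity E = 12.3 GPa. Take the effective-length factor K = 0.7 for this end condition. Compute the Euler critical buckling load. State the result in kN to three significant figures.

Buckling occurs about the weak axis: I_min = h·b³/12 with b = 76.2 mm (the shorter side).
I_min = 155×76.2³/12 = 5.715×10^6 mm⁴
I = 5.715×10^6 mm⁴ = 5.715×10^-6 m⁴
Effective length L_e = K·L = 0.7 × 4.14 = 2.898 m
P_cr = π²EI / L_e² = π² × 12.3×10⁹ × 5.715×10^-6 / 2.898² = 8.261×10^4 N

P_cr ≈ 82.6 kN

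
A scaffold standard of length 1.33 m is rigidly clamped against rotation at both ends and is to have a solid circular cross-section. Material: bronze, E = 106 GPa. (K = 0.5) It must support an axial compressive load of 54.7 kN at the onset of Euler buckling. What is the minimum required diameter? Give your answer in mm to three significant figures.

L_e = K·L = 0.5 × 1.33 = 0.6650 m
Required I = P_cr·L_e²/(π²E) = 5.470×10^4 × 0.6650² / (π² × 1.06×10^11) = 2.312×10^-8 m⁴
I_req = 2.312×10^4 mm⁴
Solid circle: I = πd⁴/64  ⇒  d = (64I/π)^(1/4) = (64×2.312×10^4/π)^(1/4) = 26.2 mm

d ≈ 26.2 mm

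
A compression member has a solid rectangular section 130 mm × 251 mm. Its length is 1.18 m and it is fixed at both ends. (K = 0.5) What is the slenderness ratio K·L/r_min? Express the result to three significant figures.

λ ≈ 15.7

Buckling occurs about the weak axis: I_min = h·b³/12 with b = 130 mm (the shorter side).
I_min = 251×130³/12 = 4.595×10^7 mm⁴
A = 3.263×10^4 mm²;  r_min = √(I/A) = √(4.595×10^7/3.263×10^4) = 37.53 mm
L_e = K·L = 0.5 × 1.18 m = 0.5900 m = 590.00 mm
λ = L_e / r_min = 590.00 / 37.53 = 15.7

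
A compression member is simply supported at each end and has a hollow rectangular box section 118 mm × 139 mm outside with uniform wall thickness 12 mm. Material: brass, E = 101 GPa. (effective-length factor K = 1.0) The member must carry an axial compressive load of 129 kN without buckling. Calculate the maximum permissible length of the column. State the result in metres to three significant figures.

L_max ≈ 9.25 m

Inner dimensions: h_i = 139 − 2×12 = 115.0 mm, b_i = 118 − 2×12 = 94.00 mm
Weak-axis I_min = (h_o·b_o³ − h_i·b_i³)/12 with b_o = 118, b_i = 94.00 mm (shorter outer/inner sides).
I_min = (139×118³ − 115.0×94.00³)/12 = 1.107×10^7 mm⁴
I = 1.107×10^-5 m⁴
At the buckling limit P_cr = P = 1.290×10^5 N
From P_cr = π²EI/(K·L)²:  L = (1/K)·√(π²EI/P_cr) = (1/1)·√(π²×1.01×10^11×1.107×10^-5/1.290×10^5)
L = 9.25 m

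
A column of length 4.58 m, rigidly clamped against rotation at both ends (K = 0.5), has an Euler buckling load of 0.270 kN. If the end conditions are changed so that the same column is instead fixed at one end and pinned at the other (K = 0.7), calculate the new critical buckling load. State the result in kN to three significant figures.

P_cr ≈ 0.138 kN

P_cr ∝ 1/K², so P_cr,new = P_cr,old × (K_old/K_new)² = 0.270 × (0.5/0.7)²
= 0.270 × 0.5102 = 0.138 kN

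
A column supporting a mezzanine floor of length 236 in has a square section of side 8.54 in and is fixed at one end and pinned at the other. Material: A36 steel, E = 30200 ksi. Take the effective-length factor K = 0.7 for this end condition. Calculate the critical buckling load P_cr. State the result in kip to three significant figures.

I = a⁴/12 = 8.54⁴/12 = 443.3 in⁴
Effective length L_e = K·L = 0.7 × 236 = 165.2 in
P_cr = π²EI / L_e² = π² × 30200×10³ × 443.3 / 165.2² = 4.841×10^6 lb

P_cr ≈ 4840 kip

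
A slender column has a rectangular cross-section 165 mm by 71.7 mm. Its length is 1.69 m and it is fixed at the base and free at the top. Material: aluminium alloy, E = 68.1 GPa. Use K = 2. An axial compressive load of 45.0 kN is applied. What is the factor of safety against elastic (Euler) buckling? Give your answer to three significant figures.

n ≈ 6.63

Buckling occurs about the weak axis: I_min = h·b³/12 with b = 71.7 mm (the shorter side).
I_min = 165×71.7³/12 = 5.068×10^6 mm⁴
I = 5.068×10^6 mm⁴ = 5.068×10^-6 m⁴
Effective length L_e = K·L = 2 × 1.69 = 3.380 m
P_cr = π²EI / L_e² = π² × 68.1×10⁹ × 5.068×10^-6 / 3.380² = 2.982×10^5 N
Factor of safety n = P_cr / P = 298.18 / 45.0 = 6.63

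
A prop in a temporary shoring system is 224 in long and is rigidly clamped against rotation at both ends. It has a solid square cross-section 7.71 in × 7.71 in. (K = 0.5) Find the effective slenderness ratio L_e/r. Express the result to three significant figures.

For a square r = a/√12 = 7.71/√12 = 2.226 in
L_e = K·L = 0.5 × 224 = 112.0 in
λ = L_e / r_min = 112.00 / 2.226 = 50.3

λ ≈ 50.3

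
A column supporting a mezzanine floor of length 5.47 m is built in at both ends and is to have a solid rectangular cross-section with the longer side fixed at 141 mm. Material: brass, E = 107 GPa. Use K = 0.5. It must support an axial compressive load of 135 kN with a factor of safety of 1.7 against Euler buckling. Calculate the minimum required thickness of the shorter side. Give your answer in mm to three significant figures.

b ≈ 51.7 mm

Required P_cr = n·P = 1.7 × 135 = 229.5 kN
L_e = K·L = 0.5 × 5.47 = 2.735 m
Required I = P_cr·L_e²/(π²E) = 2.295×10^5 × 2.735² / (π² × 1.07×10^11) = 1.626×10^-6 m⁴
I_req = 1.626×10^6 mm⁴
Rectangle, weak axis: I_min = h·b³/12 with h = 141 mm fixed  ⇒  b = (12I/h)^(1/3) = 51.7 mm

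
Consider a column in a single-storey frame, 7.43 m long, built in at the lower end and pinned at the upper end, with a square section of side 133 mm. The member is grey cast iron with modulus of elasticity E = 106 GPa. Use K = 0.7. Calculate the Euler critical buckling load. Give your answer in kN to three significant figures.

P_cr ≈ 1010 kN

I = a⁴/12 = 133⁴/12 = 2.608×10^7 mm⁴
I = 2.608×10^7 mm⁴ = 2.608×10^-5 m⁴
Effective length L_e = K·L = 0.7 × 7.43 = 5.201 m
P_cr = π²EI / L_e² = π² × 106×10⁹ × 2.608×10^-5 / 5.201² = 1.008×10^6 N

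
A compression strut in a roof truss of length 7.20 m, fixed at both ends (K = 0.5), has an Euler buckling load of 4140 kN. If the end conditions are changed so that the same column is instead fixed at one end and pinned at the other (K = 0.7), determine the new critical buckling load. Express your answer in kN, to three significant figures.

P_cr ≈ 2110 kN

P_cr ∝ 1/K², so P_cr,new = P_cr,old × (K_old/K_new)² = 4140 × (0.5/0.7)²
= 4140 × 0.5102 = 2110 kN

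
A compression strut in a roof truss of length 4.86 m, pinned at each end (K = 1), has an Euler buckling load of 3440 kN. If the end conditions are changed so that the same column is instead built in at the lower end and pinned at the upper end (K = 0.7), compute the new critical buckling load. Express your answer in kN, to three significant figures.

P_cr ≈ 7020 kN

P_cr ∝ 1/K², so P_cr,new = P_cr,old × (K_old/K_new)² = 3440 × (1/0.7)²
= 3440 × 2.041 = 7020 kN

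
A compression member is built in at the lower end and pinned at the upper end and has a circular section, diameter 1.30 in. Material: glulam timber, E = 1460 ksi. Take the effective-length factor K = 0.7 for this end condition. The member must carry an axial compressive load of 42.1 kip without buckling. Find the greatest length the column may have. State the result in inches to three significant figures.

L_max ≈ 9.90 in

I = πd⁴/64 = π×1.30⁴/64 = 0.1402 in⁴
At the buckling limit P_cr = P = 4.210×10^4 lb
From P_cr = π²EI/(K·L)²:  L = (1/K)·√(π²EI/P_cr) = (1/0.7)·√(π²×1.46×10^6×0.1402/4.210×10^4)
L = 9.90 in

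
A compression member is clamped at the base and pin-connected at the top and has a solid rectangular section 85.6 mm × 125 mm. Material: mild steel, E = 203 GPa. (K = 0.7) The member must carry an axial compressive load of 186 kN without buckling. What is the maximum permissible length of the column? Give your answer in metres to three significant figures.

L_max ≈ 12.0 m

Buckling occurs about the weak axis: I_min = h·b³/12 with b = 85.6 mm (the shorter side).
I_min = 125×85.6³/12 = 6.534×10^6 mm⁴
I = 6.534×10^-6 m⁴
At the buckling limit P_cr = P = 1.860×10^5 N
From P_cr = π²EI/(K·L)²:  L = (1/K)·√(π²EI/P_cr) = (1/0.7)·√(π²×2.03×10^11×6.534×10^-6/1.860×10^5)
L = 12.0 m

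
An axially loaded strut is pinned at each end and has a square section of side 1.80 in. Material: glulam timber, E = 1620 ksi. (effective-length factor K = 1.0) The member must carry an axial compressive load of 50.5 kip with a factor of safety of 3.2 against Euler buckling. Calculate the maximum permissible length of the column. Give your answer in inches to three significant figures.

I = a⁴/12 = 1.80⁴/12 = 0.8748 in⁴
Required critical load P_cr = n·P = 3.2 × 50.5 = 161.6 kip = 1.616×10^5 lb
From P_cr = π²EI/(K·L)²:  L = (1/K)·√(π²EI/P_cr) = (1/1)·√(π²×1.62×10^6×0.8748/1.616×10^5)
L = 9.30 in

L_max ≈ 9.30 in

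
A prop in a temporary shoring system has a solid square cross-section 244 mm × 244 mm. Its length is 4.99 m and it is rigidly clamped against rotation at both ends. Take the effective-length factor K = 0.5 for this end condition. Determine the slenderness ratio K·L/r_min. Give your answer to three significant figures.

For a square r = a/√12 = 244/√12 = 70.44 mm
L_e = K·L = 0.5 × 4.99 m = 2.495 m = 2495.0 mm
λ = L_e / r_min = 2495.0 / 70.44 = 35.4

λ ≈ 35.4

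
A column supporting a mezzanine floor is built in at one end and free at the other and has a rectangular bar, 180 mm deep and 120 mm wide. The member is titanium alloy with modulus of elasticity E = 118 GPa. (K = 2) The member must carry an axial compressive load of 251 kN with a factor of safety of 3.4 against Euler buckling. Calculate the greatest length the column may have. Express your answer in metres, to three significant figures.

L_max ≈ 2.97 m

Buckling occurs about the weak axis: I_min = h·b³/12 with b = 120 mm (the shorter side).
I_min = 180×120³/12 = 2.592×10^7 mm⁴
I = 2.592×10^-5 m⁴
Required critical load P_cr = n·P = 3.4 × 251 = 853.4 kN = 8.534×10^5 N
From P_cr = π²EI/(K·L)²:  L = (1/K)·√(π²EI/P_cr) = (1/2)·√(π²×1.18×10^11×2.592×10^-5/8.534×10^5)
L = 2.97 m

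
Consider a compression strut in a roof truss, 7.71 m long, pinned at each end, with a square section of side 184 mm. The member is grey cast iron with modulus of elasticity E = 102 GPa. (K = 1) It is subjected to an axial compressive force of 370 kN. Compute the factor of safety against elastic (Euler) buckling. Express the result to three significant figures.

n ≈ 4.37

I = a⁴/12 = 184⁴/12 = 9.552×10^7 mm⁴
I = 9.552×10^7 mm⁴ = 9.552×10^-5 m⁴
Effective length L_e = K·L = 1 × 7.71 = 7.710 m
P_cr = π²EI / L_e² = π² × 102×10⁹ × 9.552×10^-5 / 7.710² = 1.618×10^6 N
Factor of safety n = P_cr / P = 1617.6 / 370 = 4.37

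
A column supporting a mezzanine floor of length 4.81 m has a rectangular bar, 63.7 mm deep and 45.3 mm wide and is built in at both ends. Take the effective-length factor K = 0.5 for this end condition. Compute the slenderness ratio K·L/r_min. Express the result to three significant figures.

For a rectangle r_min = b/√12 = 45.3/√12 = 13.08 mm
L_e = K·L = 0.5 × 4.81 m = 2.405 m = 2405.0 mm
λ = L_e / r_min = 2405.0 / 13.08 = 184

λ ≈ 184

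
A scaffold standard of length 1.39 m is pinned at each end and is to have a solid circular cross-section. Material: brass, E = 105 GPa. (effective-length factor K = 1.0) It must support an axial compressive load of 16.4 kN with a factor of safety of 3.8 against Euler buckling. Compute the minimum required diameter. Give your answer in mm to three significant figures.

Required P_cr = n·P = 3.8 × 16.4 = 62.32 kN
L_e = K·L = 1 × 1.39 = 1.390 m
Required I = P_cr·L_e²/(π²E) = 6.232×10^4 × 1.390² / (π² × 1.05×10^11) = 1.162×10^-7 m⁴
I_req = 1.162×10^5 mm⁴
Solid circle: I = πd⁴/64  ⇒  d = (64I/π)^(1/4) = (64×1.162×10^5/π)^(1/4) = 39.2 mm

d ≈ 39.2 mm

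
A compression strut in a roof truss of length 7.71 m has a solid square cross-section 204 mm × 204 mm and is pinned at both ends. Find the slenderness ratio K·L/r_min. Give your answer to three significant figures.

For a square r = a/√12 = 204/√12 = 58.89 mm
L_e = K·L = 1 × 7.71 m = 7.710 m = 7710.0 mm
λ = L_e / r_min = 7710.0 / 58.89 = 131

λ ≈ 131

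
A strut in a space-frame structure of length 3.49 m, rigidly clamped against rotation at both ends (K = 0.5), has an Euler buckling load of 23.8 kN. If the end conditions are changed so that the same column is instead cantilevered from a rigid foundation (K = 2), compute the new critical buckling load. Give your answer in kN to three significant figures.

P_cr ∝ 1/K², so P_cr,new = P_cr,old × (K_old/K_new)² = 23.8 × (0.5/2)²
= 23.8 × 0.06250 = 1.49 kN

P_cr ≈ 1.49 kN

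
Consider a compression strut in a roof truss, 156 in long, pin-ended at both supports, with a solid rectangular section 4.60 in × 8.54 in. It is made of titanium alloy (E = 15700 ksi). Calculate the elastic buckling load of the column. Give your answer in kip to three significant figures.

Buckling occurs about the weak axis: I_min = h·b³/12 with b = 4.60 in (the shorter side).
I_min = 8.54×4.60³/12 = 69.27 in⁴
Effective length L_e = K·L = 1 × 156 = 156.0 in
P_cr = π²EI / L_e² = π² × 15700×10³ × 69.27 / 156.0² = 4.411×10^5 lb

P_cr ≈ 441 kip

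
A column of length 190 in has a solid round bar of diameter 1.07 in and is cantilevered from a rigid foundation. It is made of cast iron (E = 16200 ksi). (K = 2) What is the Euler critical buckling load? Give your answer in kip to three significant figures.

P_cr ≈ 0.0712 kip

I = πd⁴/64 = π×1.07⁴/64 = 6.434×10^-2 in⁴
Effective length L_e = K·L = 2 × 190 = 380.0 in
P_cr = π²EI / L_e² = π² × 16200×10³ × 6.434×10^-2 / 380.0² = 71.24 lb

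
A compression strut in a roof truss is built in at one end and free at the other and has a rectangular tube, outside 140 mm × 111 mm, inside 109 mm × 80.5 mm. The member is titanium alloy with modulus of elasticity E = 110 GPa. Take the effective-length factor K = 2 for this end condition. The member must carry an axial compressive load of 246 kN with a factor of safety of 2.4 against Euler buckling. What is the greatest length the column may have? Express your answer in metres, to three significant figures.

Weak-axis I_min = (h_o·b_o³ − h_i·b_i³)/12 with b_o = 111, b_i = 80.50 mm (shorter outer/inner sides).
I_min = (140×111³ − 109.0×80.50³)/12 = 1.122×10^7 mm⁴
I = 1.122×10^-5 m⁴
Required critical load P_cr = n·P = 2.4 × 246 = 590.4 kN = 5.904×10^5 N
From P_cr = π²EI/(K·L)²:  L = (1/K)·√(π²EI/P_cr) = (1/2)·√(π²×1.10×10^11×1.122×10^-5/5.904×10^5)
L = 2.27 m

L_max ≈ 2.27 m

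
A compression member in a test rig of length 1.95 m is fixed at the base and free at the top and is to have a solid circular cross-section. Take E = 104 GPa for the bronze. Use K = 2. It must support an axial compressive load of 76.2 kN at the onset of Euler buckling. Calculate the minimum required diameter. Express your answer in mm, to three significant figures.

d ≈ 69.3 mm

L_e = K·L = 2 × 1.95 = 3.900 m
Required I = P_cr·L_e²/(π²E) = 7.620×10^4 × 3.900² / (π² × 1.04×10^11) = 1.129×10^-6 m⁴
I_req = 1.129×10^6 mm⁴
Solid circle: I = πd⁴/64  ⇒  d = (64I/π)^(1/4) = (64×1.129×10^6/π)^(1/4) = 69.3 mm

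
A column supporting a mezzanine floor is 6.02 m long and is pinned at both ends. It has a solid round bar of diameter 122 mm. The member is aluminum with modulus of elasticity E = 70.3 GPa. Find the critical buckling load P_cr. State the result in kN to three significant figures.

P_cr ≈ 208 kN

I = πd⁴/64 = π×122⁴/64 = 1.087×10^7 mm⁴
I = 1.087×10^7 mm⁴ = 1.087×10^-5 m⁴
Effective length L_e = K·L = 1 × 6.02 = 6.020 m
P_cr = π²EI / L_e² = π² × 70.3×10⁹ × 1.087×10^-5 / 6.020² = 2.082×10^5 N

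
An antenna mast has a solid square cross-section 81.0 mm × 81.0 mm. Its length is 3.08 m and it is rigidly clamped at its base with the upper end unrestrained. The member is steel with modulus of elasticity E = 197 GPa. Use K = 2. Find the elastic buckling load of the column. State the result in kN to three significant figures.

I = a⁴/12 = 81.0⁴/12 = 3.587×10^6 mm⁴
I = 3.587×10^6 mm⁴ = 3.587×10^-6 m⁴
Effective length L_e = K·L = 2 × 3.08 = 6.160 m
P_cr = π²EI / L_e² = π² × 197×10⁹ × 3.587×10^-6 / 6.160² = 1.838×10^5 N

P_cr ≈ 184 kN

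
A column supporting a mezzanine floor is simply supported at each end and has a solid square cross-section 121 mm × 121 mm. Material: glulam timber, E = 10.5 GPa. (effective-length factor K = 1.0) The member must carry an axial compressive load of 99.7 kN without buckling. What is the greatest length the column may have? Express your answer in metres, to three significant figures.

L_max ≈ 4.31 m

I = a⁴/12 = 121⁴/12 = 1.786×10^7 mm⁴
I = 1.786×10^-5 m⁴
At the buckling limit P_cr = P = 9.970×10^4 N
From P_cr = π²EI/(K·L)²:  L = (1/K)·√(π²EI/P_cr) = (1/1)·√(π²×1.05×10^10×1.786×10^-5/9.970×10^4)
L = 4.31 m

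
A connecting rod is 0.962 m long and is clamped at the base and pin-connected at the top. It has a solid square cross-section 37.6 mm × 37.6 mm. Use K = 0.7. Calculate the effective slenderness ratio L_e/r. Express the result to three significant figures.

λ ≈ 62.0

I = a⁴/12 = 37.6⁴/12 = 1.666×10^5 mm⁴
A = 1.414×10^3 mm²;  r_min = √(I/A) = √(1.666×10^5/1.414×10^3) = 10.85 mm
L_e = K·L = 0.7 × 0.962 m = 0.6734 m = 673.40 mm
λ = L_e / r_min = 673.40 / 10.85 = 62.0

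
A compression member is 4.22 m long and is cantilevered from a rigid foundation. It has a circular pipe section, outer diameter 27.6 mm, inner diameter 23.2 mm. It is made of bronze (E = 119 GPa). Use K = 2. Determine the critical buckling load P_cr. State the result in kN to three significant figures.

d_o = 27.6 mm, d_i = 23.2 mm
I = π(d_o⁴ − d_i⁴)/64 = π(27.6⁴ − 23.20⁴)/64 = 1.426×10^4 mm⁴
I = 1.426×10^4 mm⁴ = 1.426×10^-8 m⁴
Effective length L_e = K·L = 2 × 4.22 = 8.440 m
P_cr = π²EI / L_e² = π² × 119×10⁹ × 1.426×10^-8 / 8.440² = 235.2 N

P_cr ≈ 0.235 kN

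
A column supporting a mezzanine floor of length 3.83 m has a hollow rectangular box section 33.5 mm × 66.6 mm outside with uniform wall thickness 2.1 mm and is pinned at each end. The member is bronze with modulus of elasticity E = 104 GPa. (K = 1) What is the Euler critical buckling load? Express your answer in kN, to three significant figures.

P_cr ≈ 5.45 kN

Inner dimensions: h_i = 66.6 − 2×2.1 = 62.40 mm, b_i = 33.5 − 2×2.1 = 29.30 mm
Weak-axis I_min = (h_o·b_o³ − h_i·b_i³)/12 with b_o = 33.5, b_i = 29.30 mm (shorter outer/inner sides).
I_min = (66.6×33.5³ − 62.40×29.30³)/12 = 7.785×10^4 mm⁴
I = 7.785×10^4 mm⁴ = 7.785×10^-8 m⁴
Effective length L_e = K·L = 1 × 3.83 = 3.830 m
P_cr = π²EI / L_e² = π² × 104×10⁹ × 7.785×10^-8 / 3.830² = 5.448×10^3 N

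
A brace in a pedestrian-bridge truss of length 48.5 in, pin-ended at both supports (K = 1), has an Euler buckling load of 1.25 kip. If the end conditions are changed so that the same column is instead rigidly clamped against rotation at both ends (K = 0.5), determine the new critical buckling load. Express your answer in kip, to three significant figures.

P_cr ≈ 5.00 kip

P_cr ∝ 1/K², so P_cr,new = P_cr,old × (K_old/K_new)² = 1.25 × (1/0.5)²
= 1.25 × 4.000 = 5.00 kip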